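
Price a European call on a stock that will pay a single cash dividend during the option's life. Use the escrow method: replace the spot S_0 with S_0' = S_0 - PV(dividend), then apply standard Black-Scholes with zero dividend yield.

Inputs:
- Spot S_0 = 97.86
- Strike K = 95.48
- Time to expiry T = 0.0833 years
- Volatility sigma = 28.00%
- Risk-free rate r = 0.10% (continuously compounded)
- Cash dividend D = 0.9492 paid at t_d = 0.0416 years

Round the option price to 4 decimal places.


PV(D) = D * exp(-r * t_d) = 0.9492 * 0.99995840 = 0.94916051
S_0' = S_0 - PV(D) = 97.8600 - 0.94916051 = 96.91083949
d1 = (ln(S_0'/K) + (r + sigma^2/2)*T) / (sigma*sqrt(T)) = 0.22549915
d2 = d1 - sigma*sqrt(T) = 0.14468628
exp(-rT) = 0.99991670
N(d1) = 0.58920451; N(d2) = 0.55752071
C = S_0' * N(d1) - K * exp(-rT) * N(d2) = 96.91083949 * 0.58920451 - 95.4800 * 0.99991670 * 0.55752071 = 3.8727

Answer: Price = 3.8727


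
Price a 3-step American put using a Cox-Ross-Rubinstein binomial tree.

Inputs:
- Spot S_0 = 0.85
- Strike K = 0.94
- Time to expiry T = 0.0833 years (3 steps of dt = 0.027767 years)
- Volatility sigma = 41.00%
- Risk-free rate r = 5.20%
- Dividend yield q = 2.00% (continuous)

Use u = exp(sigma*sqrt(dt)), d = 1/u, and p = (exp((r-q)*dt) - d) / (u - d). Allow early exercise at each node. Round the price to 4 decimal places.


Answer: Price = V(0,0) = 0.1006

Derivation:
dt = T/N = 0.027767
u = exp(sigma*sqrt(dt)) = 1.070708; d = 1/u = 0.933962
p = (exp((r-q)*dt) - d) / (u - d) = 0.489427
Discount per step: exp(-r*dt) = 0.998557
Stock lattice S(k, i) with i counting down-moves:
  k=0: S(0,0) = 0.8500
  k=1: S(1,0) = 0.9101; S(1,1) = 0.7939
  k=2: S(2,0) = 0.9745; S(2,1) = 0.8500; S(2,2) = 0.7414
  k=3: S(3,0) = 1.0434; S(3,1) = 0.9101; S(3,2) = 0.7939; S(3,3) = 0.6925
Terminal payoffs V(N, i) = max(K - S_T, 0):
  V(3,0) = 0.000000; V(3,1) = 0.029899; V(3,2) = 0.146132; V(3,3) = 0.247521
Backward induction: V(k, i) = exp(-r*dt) * [p * V(k+1, i) + (1-p) * V(k+1, i+1)]; then take max(V_cont, immediate exercise) for American.
  V(2,0) = exp(-r*dt) * [p*0.000000 + (1-p)*0.029899] = 0.015243; exercise = 0.000000; V(2,0) = max -> 0.015243
  V(2,1) = exp(-r*dt) * [p*0.029899 + (1-p)*0.146132] = 0.089116; exercise = 0.090000; V(2,1) = max -> 0.090000
  V(2,2) = exp(-r*dt) * [p*0.146132 + (1-p)*0.247521] = 0.197613; exercise = 0.198558; V(2,2) = max -> 0.198558
  V(1,0) = exp(-r*dt) * [p*0.015243 + (1-p)*0.090000] = 0.053335; exercise = 0.029899; V(1,0) = max -> 0.053335
  V(1,1) = exp(-r*dt) * [p*0.090000 + (1-p)*0.198558] = 0.145217; exercise = 0.146132; V(1,1) = max -> 0.146132
  V(0,0) = exp(-r*dt) * [p*0.053335 + (1-p)*0.146132] = 0.100570; exercise = 0.090000; V(0,0) = max -> 0.100570


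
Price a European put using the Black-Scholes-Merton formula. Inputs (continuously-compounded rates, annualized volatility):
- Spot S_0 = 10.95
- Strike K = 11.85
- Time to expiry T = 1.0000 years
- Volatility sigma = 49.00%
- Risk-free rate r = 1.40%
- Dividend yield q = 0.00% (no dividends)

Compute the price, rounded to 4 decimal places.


d1 = (ln(S/K) + (r - q + 0.5*sigma^2) * T) / (sigma * sqrt(T)) = 0.11237059
d2 = d1 - sigma * sqrt(T) = -0.37762941
exp(-rT) = 0.98609754; exp(-qT) = 1.00000000
P = K * exp(-rT) * N(-d2) - S_0 * exp(-qT) * N(-d1)
N(-d1) = 0.45526479; N(-d2) = 0.64714704
P = 11.8500 * 0.98609754 * 0.64714704 - 10.9500 * 1.00000000 * 0.45526479 = 2.5769

Answer: Price = 2.5769


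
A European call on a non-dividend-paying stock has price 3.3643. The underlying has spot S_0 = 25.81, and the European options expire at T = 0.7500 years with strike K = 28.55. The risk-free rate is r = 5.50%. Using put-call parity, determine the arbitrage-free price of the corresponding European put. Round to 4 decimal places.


Answer: Put price = 4.9506

Derivation:
Put-call parity: C - P = S_0 * exp(-qT) - K * exp(-rT).
S_0 * exp(-qT) = 25.8100 * 1.00000000 = 25.81000000
K * exp(-rT) = 28.5500 * 0.95958920 = 27.39627174
P = C - S*exp(-qT) + K*exp(-rT)
P = 3.3643 - 25.81000000 + 27.39627174 = 4.9506


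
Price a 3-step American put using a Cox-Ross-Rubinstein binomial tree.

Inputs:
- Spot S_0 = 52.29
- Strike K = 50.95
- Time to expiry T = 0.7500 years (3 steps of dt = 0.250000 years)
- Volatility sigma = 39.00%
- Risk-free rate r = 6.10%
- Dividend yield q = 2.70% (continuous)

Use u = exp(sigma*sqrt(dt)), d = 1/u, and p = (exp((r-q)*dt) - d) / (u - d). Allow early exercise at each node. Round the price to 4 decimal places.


dt = T/N = 0.250000
u = exp(sigma*sqrt(dt)) = 1.215311; d = 1/u = 0.822835
p = (exp((r-q)*dt) - d) / (u - d) = 0.473154
Discount per step: exp(-r*dt) = 0.984866
Stock lattice S(k, i) with i counting down-moves:
  k=0: S(0,0) = 52.2900
  k=1: S(1,0) = 63.5486; S(1,1) = 43.0260
  k=2: S(2,0) = 77.2313; S(2,1) = 52.2900; S(2,2) = 35.4033
  k=3: S(3,0) = 93.8601; S(3,1) = 63.5486; S(3,2) = 43.0260; S(3,3) = 29.1311
Terminal payoffs V(N, i) = max(K - S_T, 0):
  V(3,0) = 0.000000; V(3,1) = 0.000000; V(3,2) = 7.923976; V(3,3) = 21.818934
Backward induction: V(k, i) = exp(-r*dt) * [p * V(k+1, i) + (1-p) * V(k+1, i+1)]; then take max(V_cont, immediate exercise) for American.
  V(2,0) = exp(-r*dt) * [p*0.000000 + (1-p)*0.000000] = 0.000000; exercise = 0.000000; V(2,0) = max -> 0.000000
  V(2,1) = exp(-r*dt) * [p*0.000000 + (1-p)*7.923976] = 4.111537; exercise = 0.000000; V(2,1) = max -> 4.111537
  V(2,2) = exp(-r*dt) * [p*7.923976 + (1-p)*21.818934] = 15.013771; exercise = 15.546696; V(2,2) = max -> 15.546696
  V(1,0) = exp(-r*dt) * [p*0.000000 + (1-p)*4.111537] = 2.133365; exercise = 0.000000; V(1,0) = max -> 2.133365
  V(1,1) = exp(-r*dt) * [p*4.111537 + (1-p)*15.546696] = 9.982707; exercise = 7.923976; V(1,1) = max -> 9.982707
  V(0,0) = exp(-r*dt) * [p*2.133365 + (1-p)*9.982707] = 6.173890; exercise = 0.000000; V(0,0) = max -> 6.173890

Answer: Price = V(0,0) = 6.1739


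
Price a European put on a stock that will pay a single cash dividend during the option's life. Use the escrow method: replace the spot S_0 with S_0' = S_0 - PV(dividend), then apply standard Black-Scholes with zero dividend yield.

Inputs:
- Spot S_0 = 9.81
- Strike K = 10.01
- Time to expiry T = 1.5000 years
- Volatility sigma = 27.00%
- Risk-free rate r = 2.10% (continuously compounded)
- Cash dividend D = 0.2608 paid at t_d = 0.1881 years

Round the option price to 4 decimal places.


PV(D) = D * exp(-r * t_d) = 0.2608 * 0.99605769 = 0.25977185
S_0' = S_0 - PV(D) = 9.8100 - 0.25977185 = 9.55022815
d1 = (ln(S_0'/K) + (r + sigma^2/2)*T) / (sigma*sqrt(T)) = 0.11840849
d2 = d1 - sigma*sqrt(T) = -0.21227263
exp(-rT) = 0.96899096
N(-d1) = 0.45287200; N(-d2) = 0.58405282
P = K * exp(-rT) * N(-d2) - S_0' * N(-d1) = 10.0100 * 0.96899096 * 0.58405282 - 9.55022815 * 0.45287200 = 1.3400

Answer: Price = 1.3400


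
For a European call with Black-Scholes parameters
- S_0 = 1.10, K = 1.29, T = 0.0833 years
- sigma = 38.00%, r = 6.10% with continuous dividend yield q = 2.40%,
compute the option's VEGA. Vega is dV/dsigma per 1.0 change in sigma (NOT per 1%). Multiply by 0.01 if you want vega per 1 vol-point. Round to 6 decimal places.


Answer: Vega = 0.049465

Derivation:
d1 = -1.3698309851; d2 = -1.4795055948
phi(d1) = 0.1561158378; exp(-qT) = 0.9980027971; exp(-rT) = 0.9949315880
Vega = S * exp(-qT) * phi(d1) * sqrt(T) = 1.1000 * 0.9980027971 * 0.1561158378 * 0.2886173938 = 0.049465


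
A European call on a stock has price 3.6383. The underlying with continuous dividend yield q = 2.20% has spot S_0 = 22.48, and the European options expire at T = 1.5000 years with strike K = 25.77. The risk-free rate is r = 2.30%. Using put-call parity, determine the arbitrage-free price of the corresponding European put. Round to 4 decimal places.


Answer: Put price = 6.7841

Derivation:
Put-call parity: C - P = S_0 * exp(-qT) - K * exp(-rT).
S_0 * exp(-qT) = 22.4800 * 0.96753856 = 21.75026682
K * exp(-rT) = 25.7700 * 0.96608834 = 24.89609651
P = C - S*exp(-qT) + K*exp(-rT)
P = 3.6383 - 21.75026682 + 24.89609651 = 6.7841


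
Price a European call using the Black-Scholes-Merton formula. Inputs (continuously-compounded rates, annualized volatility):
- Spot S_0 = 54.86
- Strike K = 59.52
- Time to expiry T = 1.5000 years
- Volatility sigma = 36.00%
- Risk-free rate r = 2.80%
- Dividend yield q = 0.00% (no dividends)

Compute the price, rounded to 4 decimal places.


d1 = (ln(S/K) + (r - q + 0.5*sigma^2) * T) / (sigma * sqrt(T)) = 0.13080297
d2 = d1 - sigma * sqrt(T) = -0.31010519
exp(-rT) = 0.95886978; exp(-qT) = 1.00000000
C = S_0 * exp(-qT) * N(d1) - K * exp(-rT) * N(d2)
N(d1) = 0.55203441; N(d2) = 0.37824048
C = 54.8600 * 1.00000000 * 0.55203441 - 59.5200 * 0.95886978 * 0.37824048 = 8.6977

Answer: Price = 8.6977


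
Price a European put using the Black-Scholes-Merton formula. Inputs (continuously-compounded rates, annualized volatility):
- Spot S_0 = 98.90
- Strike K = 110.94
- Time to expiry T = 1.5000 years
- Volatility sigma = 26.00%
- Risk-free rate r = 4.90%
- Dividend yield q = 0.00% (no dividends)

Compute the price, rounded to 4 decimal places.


d1 = (ln(S/K) + (r - q + 0.5*sigma^2) * T) / (sigma * sqrt(T)) = 0.02926740
d2 = d1 - sigma * sqrt(T) = -0.28916627
exp(-rT) = 0.92913615; exp(-qT) = 1.00000000
P = K * exp(-rT) * N(-d2) - S_0 * exp(-qT) * N(-d1)
N(-d1) = 0.48832567; N(-d2) = 0.61377293
P = 110.9400 * 0.92913615 * 0.61377293 - 98.9000 * 1.00000000 * 0.48832567 = 14.9713

Answer: Price = 14.9713


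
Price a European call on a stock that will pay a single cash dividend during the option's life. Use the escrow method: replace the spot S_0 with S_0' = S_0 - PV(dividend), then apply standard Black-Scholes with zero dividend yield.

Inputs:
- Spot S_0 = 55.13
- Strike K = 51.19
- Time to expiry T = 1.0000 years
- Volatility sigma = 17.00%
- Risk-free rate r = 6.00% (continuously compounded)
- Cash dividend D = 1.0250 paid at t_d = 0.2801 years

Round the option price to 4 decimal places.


Answer: Price = 7.1926

Derivation:
PV(D) = D * exp(-r * t_d) = 1.0250 * 0.98333443 = 1.00791779
S_0' = S_0 - PV(D) = 55.1300 - 1.00791779 = 54.12208221
d1 = (ln(S_0'/K) + (r + sigma^2/2)*T) / (sigma*sqrt(T)) = 0.76557692
d2 = d1 - sigma*sqrt(T) = 0.59557692
exp(-rT) = 0.94176453
N(d1) = 0.77803596; N(d2) = 0.72427105
C = S_0' * N(d1) - K * exp(-rT) * N(d2) = 54.12208221 * 0.77803596 - 51.1900 * 0.94176453 * 0.72427105 = 7.1926


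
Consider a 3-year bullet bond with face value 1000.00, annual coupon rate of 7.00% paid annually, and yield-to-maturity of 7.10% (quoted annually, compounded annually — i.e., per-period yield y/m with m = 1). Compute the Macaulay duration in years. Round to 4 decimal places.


Coupon per period c = face * coupon_rate / m = 70.000000
Periods per year m = 1; per-period yield y/m = 0.071000
Number of cashflows N = 3
Cashflows (t years, CF_t, discount factor 1/(1+y/m)^(m*t), PV):
  t = 1.0000: CF_t = 70.000000, DF = 0.933707, PV = 65.359477
  t = 2.0000: CF_t = 70.000000, DF = 0.871808, PV = 61.026589
  t = 3.0000: CF_t = 1070.000000, DF = 0.814013, PV = 870.994405
Price P = sum_t PV_t = 997.380471
Macaulay numerator sum_t t * PV_t:
  t * PV_t at t = 1.0000: 65.359477
  t * PV_t at t = 2.0000: 122.053179
  t * PV_t at t = 3.0000: 2612.983215
Macaulay duration D = (sum_t t * PV_t) / P = 2800.395870 / 997.380471 = 2.807751

Answer: Macaulay duration = 2.8078 years


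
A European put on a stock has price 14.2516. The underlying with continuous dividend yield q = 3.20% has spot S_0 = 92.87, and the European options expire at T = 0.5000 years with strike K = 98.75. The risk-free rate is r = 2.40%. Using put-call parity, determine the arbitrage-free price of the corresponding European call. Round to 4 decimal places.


Answer: Call price = 8.0754

Derivation:
Put-call parity: C - P = S_0 * exp(-qT) - K * exp(-rT).
S_0 * exp(-qT) = 92.8700 * 0.98412732 = 91.39590421
K * exp(-rT) = 98.7500 * 0.98807171 = 97.57208165
C = P + S*exp(-qT) - K*exp(-rT)
C = 14.2516 + 91.39590421 - 97.57208165 = 8.0754


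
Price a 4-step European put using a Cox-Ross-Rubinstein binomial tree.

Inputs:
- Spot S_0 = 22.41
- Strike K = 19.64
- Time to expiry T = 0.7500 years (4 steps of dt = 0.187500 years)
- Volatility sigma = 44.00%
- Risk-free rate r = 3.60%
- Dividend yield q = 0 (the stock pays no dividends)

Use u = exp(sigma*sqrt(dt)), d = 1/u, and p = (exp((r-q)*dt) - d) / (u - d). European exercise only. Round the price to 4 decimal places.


dt = T/N = 0.187500
u = exp(sigma*sqrt(dt)) = 1.209885; d = 1/u = 0.826525
p = (exp((r-q)*dt) - d) / (u - d) = 0.470179
Discount per step: exp(-r*dt) = 0.993273
Stock lattice S(k, i) with i counting down-moves:
  k=0: S(0,0) = 22.4100
  k=1: S(1,0) = 27.1135; S(1,1) = 18.5224
  k=2: S(2,0) = 32.8043; S(2,1) = 22.4100; S(2,2) = 15.3092
  k=3: S(3,0) = 39.6894; S(3,1) = 27.1135; S(3,2) = 18.5224; S(3,3) = 12.6535
  k=4: S(4,0) = 48.0196; S(4,1) = 32.8043; S(4,2) = 22.4100; S(4,3) = 15.3092; S(4,4) = 10.4584
Terminal payoffs V(N, i) = max(K - S_T, 0):
  V(4,0) = 0.000000; V(4,1) = 0.000000; V(4,2) = 0.000000; V(4,3) = 4.330767; V(4,4) = 9.181606
Backward induction: V(k, i) = exp(-r*dt) * [p * V(k+1, i) + (1-p) * V(k+1, i+1)].
  V(3,0) = exp(-r*dt) * [p*0.000000 + (1-p)*0.000000] = 0.000000
  V(3,1) = exp(-r*dt) * [p*0.000000 + (1-p)*0.000000] = 0.000000
  V(3,2) = exp(-r*dt) * [p*0.000000 + (1-p)*4.330767] = 2.279095
  V(3,3) = exp(-r*dt) * [p*4.330767 + (1-p)*9.181606] = 6.854419
  V(2,0) = exp(-r*dt) * [p*0.000000 + (1-p)*0.000000] = 0.000000
  V(2,1) = exp(-r*dt) * [p*0.000000 + (1-p)*2.279095] = 1.199389
  V(2,2) = exp(-r*dt) * [p*2.279095 + (1-p)*6.854419] = 4.671557
  V(1,0) = exp(-r*dt) * [p*0.000000 + (1-p)*1.199389] = 0.631186
  V(1,1) = exp(-r*dt) * [p*1.199389 + (1-p)*4.671557] = 3.018571
  V(0,0) = exp(-r*dt) * [p*0.631186 + (1-p)*3.018571] = 1.883317

Answer: Price = V(0,0) = 1.8833


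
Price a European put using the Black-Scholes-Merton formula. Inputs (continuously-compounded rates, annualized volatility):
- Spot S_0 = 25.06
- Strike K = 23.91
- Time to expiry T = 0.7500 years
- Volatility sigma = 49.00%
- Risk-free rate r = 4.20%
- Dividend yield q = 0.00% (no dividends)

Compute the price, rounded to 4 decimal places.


Answer: Price = 3.1742

Derivation:
d1 = (ln(S/K) + (r - q + 0.5*sigma^2) * T) / (sigma * sqrt(T)) = 0.39710780
d2 = d1 - sigma * sqrt(T) = -0.02724465
exp(-rT) = 0.96899096; exp(-qT) = 1.00000000
P = K * exp(-rT) * N(-d2) - S_0 * exp(-qT) * N(-d1)
N(-d1) = 0.34564398; N(-d2) = 0.51086770
P = 23.9100 * 0.96899096 * 0.51086770 - 25.0600 * 1.00000000 * 0.34564398 = 3.1742


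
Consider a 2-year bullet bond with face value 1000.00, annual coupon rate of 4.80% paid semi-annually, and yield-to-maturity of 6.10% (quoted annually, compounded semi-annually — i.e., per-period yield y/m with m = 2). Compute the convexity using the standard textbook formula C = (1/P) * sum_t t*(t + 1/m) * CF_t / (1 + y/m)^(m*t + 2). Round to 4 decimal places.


Answer: Convexity = 4.4886

Derivation:
Coupon per period c = face * coupon_rate / m = 24.000000
Periods per year m = 2; per-period yield y/m = 0.030500
Number of cashflows N = 4
Cashflows (t years, CF_t, discount factor 1/(1+y/m)^(m*t), PV):
  t = 0.5000: CF_t = 24.000000, DF = 0.970403, PV = 23.289665
  t = 1.0000: CF_t = 24.000000, DF = 0.941681, PV = 22.600354
  t = 1.5000: CF_t = 24.000000, DF = 0.913810, PV = 21.931445
  t = 2.0000: CF_t = 1024.000000, DF = 0.886764, PV = 908.046256
Price P = sum_t PV_t = 975.867721
Convexity numerator sum_t t*(t + 1/m) * CF_t / (1+y/m)^(m*t + 2):
  t = 0.5000: term = 10.965723
  t = 1.0000: term = 31.923501
  t = 1.5000: term = 61.957305
  t = 2.0000: term = 4275.451500
Convexity = (1/P) * sum = 4380.298029 / 975.867721 = 4.488619


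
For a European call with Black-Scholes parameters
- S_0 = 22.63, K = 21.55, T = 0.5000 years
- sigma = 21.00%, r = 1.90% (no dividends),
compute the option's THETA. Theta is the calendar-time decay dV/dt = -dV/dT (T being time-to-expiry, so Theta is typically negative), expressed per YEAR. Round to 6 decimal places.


Answer: Theta = -1.455350

Derivation:
d1 = 0.4675366002; d2 = 0.3190441762
phi(d1) = 0.3576380743; exp(-qT) = 1.0000000000; exp(-rT) = 0.9905449824
Theta = -S*exp(-qT)*phi(d1)*sigma/(2*sqrt(T)) - r*K*exp(-rT)*N(d2) + q*S*exp(-qT)*N(d1)
N(d1) = 0.6799419937; N(d2) = 0.6251534930; sqrt(T) = 0.7071067812
Term 1 = -22.6300 * 1.0000000000 * 0.3576380743 * 0.2100 / (2 * 0.7071067812) = -1.2018011039
Term 2 = -0.0190 * 21.5500 * 0.9905449824 * 0.6251534930 = -0.2535489054
Term 3 = 0 (no dividend yield, q = 0)
Theta = -1.2018011039 + (-0.2535489054) + (0.0000000000) = -1.455350


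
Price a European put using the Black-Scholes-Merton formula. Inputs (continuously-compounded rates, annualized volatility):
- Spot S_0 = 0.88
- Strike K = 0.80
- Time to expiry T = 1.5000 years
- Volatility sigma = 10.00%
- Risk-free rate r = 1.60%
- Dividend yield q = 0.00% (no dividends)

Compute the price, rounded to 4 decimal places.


Answer: Price = 0.0089

Derivation:
d1 = (ln(S/K) + (r - q + 0.5*sigma^2) * T) / (sigma * sqrt(T)) = 1.03540078
d2 = d1 - sigma * sqrt(T) = 0.91292630
exp(-rT) = 0.97628571; exp(-qT) = 1.00000000
P = K * exp(-rT) * N(-d2) - S_0 * exp(-qT) * N(-d1)
N(-d1) = 0.15024089; N(-d2) = 0.18064065
P = 0.8000 * 0.97628571 * 0.18064065 - 0.8800 * 1.00000000 * 0.15024089 = 0.0089


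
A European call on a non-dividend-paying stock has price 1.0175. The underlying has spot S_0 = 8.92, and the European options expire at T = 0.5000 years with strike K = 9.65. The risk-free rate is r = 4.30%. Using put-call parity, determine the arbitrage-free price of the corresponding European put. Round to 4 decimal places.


Answer: Put price = 1.5422

Derivation:
Put-call parity: C - P = S_0 * exp(-qT) - K * exp(-rT).
S_0 * exp(-qT) = 8.9200 * 1.00000000 = 8.92000000
K * exp(-rT) = 9.6500 * 0.97872948 = 9.44473946
P = C - S*exp(-qT) + K*exp(-rT)
P = 1.0175 - 8.92000000 + 9.44473946 = 1.5422


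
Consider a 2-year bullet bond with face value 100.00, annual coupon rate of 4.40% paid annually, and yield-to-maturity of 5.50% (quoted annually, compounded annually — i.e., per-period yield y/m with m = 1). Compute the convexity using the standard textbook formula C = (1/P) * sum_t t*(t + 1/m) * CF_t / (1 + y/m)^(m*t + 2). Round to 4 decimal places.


Answer: Convexity = 5.2377

Derivation:
Coupon per period c = face * coupon_rate / m = 4.400000
Periods per year m = 1; per-period yield y/m = 0.055000
Number of cashflows N = 2
Cashflows (t years, CF_t, discount factor 1/(1+y/m)^(m*t), PV):
  t = 1.0000: CF_t = 4.400000, DF = 0.947867, PV = 4.170616
  t = 2.0000: CF_t = 104.400000, DF = 0.898452, PV = 93.798432
Price P = sum_t PV_t = 97.969048
Convexity numerator sum_t t*(t + 1/m) * CF_t / (1+y/m)^(m*t + 2):
  t = 1.0000: term = 7.494200
  t = 2.0000: term = 505.640568
Convexity = (1/P) * sum = 513.134768 / 97.969048 = 5.237723


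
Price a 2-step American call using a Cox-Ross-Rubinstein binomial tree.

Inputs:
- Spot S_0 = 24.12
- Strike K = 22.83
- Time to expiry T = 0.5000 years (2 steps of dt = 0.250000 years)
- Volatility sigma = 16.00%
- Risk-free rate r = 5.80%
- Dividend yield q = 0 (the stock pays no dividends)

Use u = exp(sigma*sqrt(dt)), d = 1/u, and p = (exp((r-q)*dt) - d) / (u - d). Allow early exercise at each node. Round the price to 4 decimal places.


Answer: Price = V(0,0) = 2.3491

Derivation:
dt = T/N = 0.250000
u = exp(sigma*sqrt(dt)) = 1.083287; d = 1/u = 0.923116
p = (exp((r-q)*dt) - d) / (u - d) = 0.571199
Discount per step: exp(-r*dt) = 0.985605
Stock lattice S(k, i) with i counting down-moves:
  k=0: S(0,0) = 24.1200
  k=1: S(1,0) = 26.1289; S(1,1) = 22.2656
  k=2: S(2,0) = 28.3051; S(2,1) = 24.1200; S(2,2) = 20.5537
Terminal payoffs V(N, i) = max(S_T - K, 0):
  V(2,0) = 5.475082; V(2,1) = 1.290000; V(2,2) = 0.000000
Backward induction: V(k, i) = exp(-r*dt) * [p * V(k+1, i) + (1-p) * V(k+1, i+1)]; then take max(V_cont, immediate exercise) for American.
  V(1,0) = exp(-r*dt) * [p*5.475082 + (1-p)*1.290000] = 3.627531; exercise = 3.298884; V(1,0) = max -> 3.627531
  V(1,1) = exp(-r*dt) * [p*1.290000 + (1-p)*0.000000] = 0.726239; exercise = 0.000000; V(1,1) = max -> 0.726239
  V(0,0) = exp(-r*dt) * [p*3.627531 + (1-p)*0.726239] = 2.349142; exercise = 1.290000; V(0,0) = max -> 2.349142


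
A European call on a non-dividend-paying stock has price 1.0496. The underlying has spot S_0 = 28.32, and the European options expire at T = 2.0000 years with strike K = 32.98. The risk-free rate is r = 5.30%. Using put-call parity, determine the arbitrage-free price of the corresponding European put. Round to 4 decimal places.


Put-call parity: C - P = S_0 * exp(-qT) - K * exp(-rT).
S_0 * exp(-qT) = 28.3200 * 1.00000000 = 28.32000000
K * exp(-rT) = 32.9800 * 0.89942465 = 29.66302489
P = C - S*exp(-qT) + K*exp(-rT)
P = 1.0496 - 28.32000000 + 29.66302489 = 2.3926

Answer: Put price = 2.3926


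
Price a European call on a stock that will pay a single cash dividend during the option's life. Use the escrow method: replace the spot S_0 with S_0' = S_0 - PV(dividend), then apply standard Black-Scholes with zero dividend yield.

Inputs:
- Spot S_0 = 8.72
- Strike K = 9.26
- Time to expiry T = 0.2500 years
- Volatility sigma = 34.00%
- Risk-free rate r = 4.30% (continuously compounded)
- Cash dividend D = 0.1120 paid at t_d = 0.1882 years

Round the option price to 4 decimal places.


Answer: Price = 0.3655

Derivation:
PV(D) = D * exp(-r * t_d) = 0.1120 * 0.99194006 = 0.11109729
S_0' = S_0 - PV(D) = 8.7200 - 0.11109729 = 8.60890271
d1 = (ln(S_0'/K) + (r + sigma^2/2)*T) / (sigma*sqrt(T)) = -0.28063048
d2 = d1 - sigma*sqrt(T) = -0.45063048
exp(-rT) = 0.98930757
N(d1) = 0.38949692; N(d2) = 0.32612795
C = S_0' * N(d1) - K * exp(-rT) * N(d2) = 8.60890271 * 0.38949692 - 9.2600 * 0.98930757 * 0.32612795 = 0.3655


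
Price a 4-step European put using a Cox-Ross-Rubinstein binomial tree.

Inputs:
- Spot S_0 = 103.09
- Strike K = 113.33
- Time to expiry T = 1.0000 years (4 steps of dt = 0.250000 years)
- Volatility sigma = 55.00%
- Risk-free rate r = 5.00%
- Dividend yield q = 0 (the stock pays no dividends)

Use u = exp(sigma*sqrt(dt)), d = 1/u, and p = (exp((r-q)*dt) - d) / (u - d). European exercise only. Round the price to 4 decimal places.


Answer: Price = V(0,0) = 25.3875

Derivation:
dt = T/N = 0.250000
u = exp(sigma*sqrt(dt)) = 1.316531; d = 1/u = 0.759572
p = (exp((r-q)*dt) - d) / (u - d) = 0.454264
Discount per step: exp(-r*dt) = 0.987578
Stock lattice S(k, i) with i counting down-moves:
  k=0: S(0,0) = 103.0900
  k=1: S(1,0) = 135.7211; S(1,1) = 78.3043
  k=2: S(2,0) = 178.6811; S(2,1) = 103.0900; S(2,2) = 59.4778
  k=3: S(3,0) = 235.2391; S(3,1) = 135.7211; S(3,2) = 78.3043; S(3,3) = 45.1776
  k=4: S(4,0) = 309.6995; S(4,1) = 178.6811; S(4,2) = 103.0900; S(4,3) = 59.4778; S(4,4) = 34.3157
Terminal payoffs V(N, i) = max(K - S_T, 0):
  V(4,0) = 0.000000; V(4,1) = 0.000000; V(4,2) = 10.240000; V(4,3) = 53.852244; V(4,4) = 79.014320
Backward induction: V(k, i) = exp(-r*dt) * [p * V(k+1, i) + (1-p) * V(k+1, i+1)].
  V(3,0) = exp(-r*dt) * [p*0.000000 + (1-p)*0.000000] = 0.000000
  V(3,1) = exp(-r*dt) * [p*0.000000 + (1-p)*10.240000] = 5.518915
  V(3,2) = exp(-r*dt) * [p*10.240000 + (1-p)*53.852244] = 33.617902
  V(3,3) = exp(-r*dt) * [p*53.852244 + (1-p)*79.014320] = 66.744547
  V(2,0) = exp(-r*dt) * [p*0.000000 + (1-p)*5.518915] = 2.974456
  V(2,1) = exp(-r*dt) * [p*5.518915 + (1-p)*33.617902] = 20.594492
  V(2,2) = exp(-r*dt) * [p*33.617902 + (1-p)*66.744547] = 51.054116
  V(1,0) = exp(-r*dt) * [p*2.974456 + (1-p)*20.594492] = 12.433940
  V(1,1) = exp(-r*dt) * [p*20.594492 + (1-p)*51.054116] = 36.755077
  V(0,0) = exp(-r*dt) * [p*12.433940 + (1-p)*36.755077] = 25.387520


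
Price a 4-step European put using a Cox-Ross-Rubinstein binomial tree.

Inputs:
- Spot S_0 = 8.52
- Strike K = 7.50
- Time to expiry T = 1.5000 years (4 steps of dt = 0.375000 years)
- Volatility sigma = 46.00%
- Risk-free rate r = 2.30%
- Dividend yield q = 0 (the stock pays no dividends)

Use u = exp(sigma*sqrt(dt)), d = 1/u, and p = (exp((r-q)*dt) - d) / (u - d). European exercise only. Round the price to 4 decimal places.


dt = T/N = 0.375000
u = exp(sigma*sqrt(dt)) = 1.325370; d = 1/u = 0.754507
p = (exp((r-q)*dt) - d) / (u - d) = 0.445213
Discount per step: exp(-r*dt) = 0.991412
Stock lattice S(k, i) with i counting down-moves:
  k=0: S(0,0) = 8.5200
  k=1: S(1,0) = 11.2921; S(1,1) = 6.4284
  k=2: S(2,0) = 14.9663; S(2,1) = 8.5200; S(2,2) = 4.8503
  k=3: S(3,0) = 19.8358; S(3,1) = 11.2921; S(3,2) = 6.4284; S(3,3) = 3.6596
  k=4: S(4,0) = 26.2898; S(4,1) = 14.9663; S(4,2) = 8.5200; S(4,3) = 4.8503; S(4,4) = 2.7612
Terminal payoffs V(N, i) = max(K - S_T, 0):
  V(4,0) = 0.000000; V(4,1) = 0.000000; V(4,2) = 0.000000; V(4,3) = 2.649733; V(4,4) = 4.738840
Backward induction: V(k, i) = exp(-r*dt) * [p * V(k+1, i) + (1-p) * V(k+1, i+1)].
  V(3,0) = exp(-r*dt) * [p*0.000000 + (1-p)*0.000000] = 0.000000
  V(3,1) = exp(-r*dt) * [p*0.000000 + (1-p)*0.000000] = 0.000000
  V(3,2) = exp(-r*dt) * [p*0.000000 + (1-p)*2.649733] = 1.457412
  V(3,3) = exp(-r*dt) * [p*2.649733 + (1-p)*4.738840] = 3.776033
  V(2,0) = exp(-r*dt) * [p*0.000000 + (1-p)*0.000000] = 0.000000
  V(2,1) = exp(-r*dt) * [p*0.000000 + (1-p)*1.457412] = 0.801609
  V(2,2) = exp(-r*dt) * [p*1.457412 + (1-p)*3.776033] = 2.720189
  V(1,0) = exp(-r*dt) * [p*0.000000 + (1-p)*0.801609] = 0.440903
  V(1,1) = exp(-r*dt) * [p*0.801609 + (1-p)*2.720189] = 1.849987
  V(0,0) = exp(-r*dt) * [p*0.440903 + (1-p)*1.849987] = 1.212144

Answer: Price = V(0,0) = 1.2121


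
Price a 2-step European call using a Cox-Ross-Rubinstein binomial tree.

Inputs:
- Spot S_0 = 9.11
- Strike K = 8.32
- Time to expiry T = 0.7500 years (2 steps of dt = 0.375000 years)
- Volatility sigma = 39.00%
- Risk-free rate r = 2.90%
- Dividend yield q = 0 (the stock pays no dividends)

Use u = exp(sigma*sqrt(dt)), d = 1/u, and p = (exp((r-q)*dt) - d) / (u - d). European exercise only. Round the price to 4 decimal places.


dt = T/N = 0.375000
u = exp(sigma*sqrt(dt)) = 1.269757; d = 1/u = 0.787552
p = (exp((r-q)*dt) - d) / (u - d) = 0.463252
Discount per step: exp(-r*dt) = 0.989184
Stock lattice S(k, i) with i counting down-moves:
  k=0: S(0,0) = 9.1100
  k=1: S(1,0) = 11.5675; S(1,1) = 7.1746
  k=2: S(2,0) = 14.6879; S(2,1) = 9.1100; S(2,2) = 5.6504
Terminal payoffs V(N, i) = max(S_T - K, 0):
  V(2,0) = 6.367888; V(2,1) = 0.790000; V(2,2) = 0.000000
Backward induction: V(k, i) = exp(-r*dt) * [p * V(k+1, i) + (1-p) * V(k+1, i+1)].
  V(1,0) = exp(-r*dt) * [p*6.367888 + (1-p)*0.790000] = 3.337473
  V(1,1) = exp(-r*dt) * [p*0.790000 + (1-p)*0.000000] = 0.362010
  V(0,0) = exp(-r*dt) * [p*3.337473 + (1-p)*0.362010] = 1.721574

Answer: Price = V(0,0) = 1.7216


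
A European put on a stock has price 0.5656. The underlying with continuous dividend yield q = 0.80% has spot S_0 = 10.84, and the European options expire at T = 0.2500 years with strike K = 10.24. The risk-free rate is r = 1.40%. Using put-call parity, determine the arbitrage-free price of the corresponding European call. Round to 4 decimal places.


Answer: Call price = 1.1797

Derivation:
Put-call parity: C - P = S_0 * exp(-qT) - K * exp(-rT).
S_0 * exp(-qT) = 10.8400 * 0.99800200 = 10.81834167
K * exp(-rT) = 10.2400 * 0.99650612 = 10.20422265
C = P + S*exp(-qT) - K*exp(-rT)
C = 0.5656 + 10.81834167 - 10.20422265 = 1.1797


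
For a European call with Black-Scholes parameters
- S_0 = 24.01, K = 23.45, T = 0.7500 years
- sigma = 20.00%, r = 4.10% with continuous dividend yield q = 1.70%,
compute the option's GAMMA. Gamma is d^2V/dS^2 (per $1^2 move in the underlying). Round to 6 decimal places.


Answer: Gamma = 0.089791

Derivation:
d1 = 0.3267797636; d2 = 0.1535746828
phi(d1) = 0.3782004094; exp(-qT) = 0.9873309369; exp(-rT) = 0.9697179723
Gamma = exp(-qT) * phi(d1) / (S * sigma * sqrt(T)) = 0.9873309369 * 0.3782004094 / (24.0100 * 0.2000 * 0.8660254038) = 0.089791


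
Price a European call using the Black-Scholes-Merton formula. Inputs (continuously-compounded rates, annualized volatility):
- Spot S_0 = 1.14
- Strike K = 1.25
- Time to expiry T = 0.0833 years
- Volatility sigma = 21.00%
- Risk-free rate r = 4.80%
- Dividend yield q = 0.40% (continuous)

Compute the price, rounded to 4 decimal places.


Answer: Price = 0.0023

Derivation:
d1 = (ln(S/K) + (r - q + 0.5*sigma^2) * T) / (sigma * sqrt(T)) = -1.42903515
d2 = d1 - sigma * sqrt(T) = -1.48964480
exp(-rT) = 0.99600958; exp(-qT) = 0.99966686
C = S_0 * exp(-qT) * N(d1) - K * exp(-rT) * N(d2)
N(d1) = 0.07649707; N(d2) = 0.06815883
C = 1.1400 * 0.99966686 * 0.07649707 - 1.2500 * 0.99600958 * 0.06815883 = 0.0023


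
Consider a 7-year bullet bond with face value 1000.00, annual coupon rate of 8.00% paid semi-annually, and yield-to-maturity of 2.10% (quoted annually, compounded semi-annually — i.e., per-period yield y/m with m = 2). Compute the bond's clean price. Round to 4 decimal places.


Coupon per period c = face * coupon_rate / m = 40.000000
Periods per year m = 2; per-period yield y/m = 0.010500
Number of cashflows N = 14
Cashflows (t years, CF_t, discount factor 1/(1+y/m)^(m*t), PV):
  t = 0.5000: CF_t = 40.000000, DF = 0.989609, PV = 39.584364
  t = 1.0000: CF_t = 40.000000, DF = 0.979326, PV = 39.173047
  t = 1.5000: CF_t = 40.000000, DF = 0.969150, PV = 38.766004
  t = 2.0000: CF_t = 40.000000, DF = 0.959080, PV = 38.363191
  t = 2.5000: CF_t = 40.000000, DF = 0.949114, PV = 37.964563
  t = 3.0000: CF_t = 40.000000, DF = 0.939252, PV = 37.570077
  t = 3.5000: CF_t = 40.000000, DF = 0.929492, PV = 37.179690
  t = 4.0000: CF_t = 40.000000, DF = 0.919834, PV = 36.793360
  t = 4.5000: CF_t = 40.000000, DF = 0.910276, PV = 36.411044
  t = 5.0000: CF_t = 40.000000, DF = 0.900818, PV = 36.032701
  t = 5.5000: CF_t = 40.000000, DF = 0.891457, PV = 35.658289
  t = 6.0000: CF_t = 40.000000, DF = 0.882194, PV = 35.287767
  t = 6.5000: CF_t = 40.000000, DF = 0.873027, PV = 34.921095
  t = 7.0000: CF_t = 1040.000000, DF = 0.863956, PV = 898.514085
Price P = sum_t PV_t = 1382.219276

Answer: Price = 1382.2193


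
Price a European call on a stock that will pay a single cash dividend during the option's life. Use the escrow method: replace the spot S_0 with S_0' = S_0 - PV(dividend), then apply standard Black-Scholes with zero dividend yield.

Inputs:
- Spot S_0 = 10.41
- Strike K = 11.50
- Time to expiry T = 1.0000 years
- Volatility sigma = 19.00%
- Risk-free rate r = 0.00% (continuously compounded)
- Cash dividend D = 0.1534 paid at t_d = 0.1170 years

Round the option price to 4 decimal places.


Answer: Price = 0.3459

Derivation:
PV(D) = D * exp(-r * t_d) = 0.1534 * 1.00000000 = 0.15340000
S_0' = S_0 - PV(D) = 10.4100 - 0.15340000 = 10.25660000
d1 = (ln(S_0'/K) + (r + sigma^2/2)*T) / (sigma*sqrt(T)) = -0.50724018
d2 = d1 - sigma*sqrt(T) = -0.69724018
exp(-rT) = 1.00000000
N(d1) = 0.30599315; N(d2) = 0.24282625
C = S_0' * N(d1) - K * exp(-rT) * N(d2) = 10.25660000 * 0.30599315 - 11.5000 * 1.00000000 * 0.24282625 = 0.3459


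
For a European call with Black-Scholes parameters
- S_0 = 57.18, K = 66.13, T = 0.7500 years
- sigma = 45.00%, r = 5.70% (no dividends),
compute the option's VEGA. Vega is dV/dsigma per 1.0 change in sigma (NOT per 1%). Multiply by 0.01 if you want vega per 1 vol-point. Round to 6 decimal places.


Answer: Vega = 19.708938

Derivation:
d1 = -0.0685913027; d2 = -0.4583027344
phi(d1) = 0.3980049182; exp(-qT) = 1.0000000000; exp(-rT) = 0.9581508979
Vega = S * exp(-qT) * phi(d1) * sqrt(T) = 57.1800 * 1.0000000000 * 0.3980049182 * 0.8660254038 = 19.708938


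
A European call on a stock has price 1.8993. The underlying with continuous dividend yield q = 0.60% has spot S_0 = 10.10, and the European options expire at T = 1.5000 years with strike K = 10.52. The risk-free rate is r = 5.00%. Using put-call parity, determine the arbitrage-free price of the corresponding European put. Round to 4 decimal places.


Put-call parity: C - P = S_0 * exp(-qT) - K * exp(-rT).
S_0 * exp(-qT) = 10.1000 * 0.99104038 = 10.00950783
K * exp(-rT) = 10.5200 * 0.92774349 = 9.75986148
P = C - S*exp(-qT) + K*exp(-rT)
P = 1.8993 - 10.00950783 + 9.75986148 = 1.6497

Answer: Put price = 1.6497


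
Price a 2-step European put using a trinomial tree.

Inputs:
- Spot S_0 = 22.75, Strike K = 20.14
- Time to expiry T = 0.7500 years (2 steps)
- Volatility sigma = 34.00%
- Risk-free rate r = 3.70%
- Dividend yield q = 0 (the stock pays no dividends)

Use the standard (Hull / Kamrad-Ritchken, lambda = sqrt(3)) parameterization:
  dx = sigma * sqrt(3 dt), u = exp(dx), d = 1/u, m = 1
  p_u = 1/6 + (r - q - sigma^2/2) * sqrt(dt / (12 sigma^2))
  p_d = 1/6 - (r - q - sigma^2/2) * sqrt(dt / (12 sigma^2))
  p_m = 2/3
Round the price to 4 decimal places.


dt = T/N = 0.375000; dx = sigma*sqrt(3*dt) = 0.360624
u = exp(dx) = 1.434225; d = 1/u = 0.697241
p_u = 0.155852, p_m = 0.666667, p_d = 0.177481
Discount per step: exp(-r*dt) = 0.986221
Stock lattice S(k, j) with j the centered position index:
  k=0: S(0,+0) = 22.7500
  k=1: S(1,-1) = 15.8622; S(1,+0) = 22.7500; S(1,+1) = 32.6286
  k=2: S(2,-2) = 11.0598; S(2,-1) = 15.8622; S(2,+0) = 22.7500; S(2,+1) = 32.6286; S(2,+2) = 46.7968
Terminal payoffs V(N, j) = max(K - S_T, 0):
  V(2,-2) = 9.080208; V(2,-1) = 4.277772; V(2,+0) = 0.000000; V(2,+1) = 0.000000; V(2,+2) = 0.000000
Backward induction: V(k, j) = exp(-r*dt) * [p_u * V(k+1, j+1) + p_m * V(k+1, j) + p_d * V(k+1, j-1)]
  V(1,-1) = exp(-r*dt) * [p_u*0.000000 + p_m*4.277772 + p_d*9.080208] = 4.401912
  V(1,+0) = exp(-r*dt) * [p_u*0.000000 + p_m*0.000000 + p_d*4.277772] = 0.748763
  V(1,+1) = exp(-r*dt) * [p_u*0.000000 + p_m*0.000000 + p_d*0.000000] = 0.000000
  V(0,+0) = exp(-r*dt) * [p_u*0.000000 + p_m*0.748763 + p_d*4.401912] = 1.262789

Answer: Price = V(0,0) = 1.2628


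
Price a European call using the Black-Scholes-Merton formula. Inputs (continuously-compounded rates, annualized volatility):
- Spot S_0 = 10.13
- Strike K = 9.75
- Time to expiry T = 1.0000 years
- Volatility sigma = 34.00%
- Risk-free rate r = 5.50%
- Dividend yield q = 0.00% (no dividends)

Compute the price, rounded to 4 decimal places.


d1 = (ln(S/K) + (r - q + 0.5*sigma^2) * T) / (sigma * sqrt(T)) = 0.44421774
d2 = d1 - sigma * sqrt(T) = 0.10421774
exp(-rT) = 0.94648515; exp(-qT) = 1.00000000
C = S_0 * exp(-qT) * N(d1) - K * exp(-rT) * N(d2)
N(d1) = 0.67155742; N(d2) = 0.54150172
C = 10.1300 * 1.00000000 * 0.67155742 - 9.7500 * 0.94648515 * 0.54150172 = 1.8058

Answer: Price = 1.8058


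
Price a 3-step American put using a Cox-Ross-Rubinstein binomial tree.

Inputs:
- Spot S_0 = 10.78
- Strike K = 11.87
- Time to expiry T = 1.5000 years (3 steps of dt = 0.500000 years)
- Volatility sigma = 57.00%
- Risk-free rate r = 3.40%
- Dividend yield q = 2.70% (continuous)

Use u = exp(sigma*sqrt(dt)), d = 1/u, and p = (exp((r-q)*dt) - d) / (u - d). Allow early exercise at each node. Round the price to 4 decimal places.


dt = T/N = 0.500000
u = exp(sigma*sqrt(dt)) = 1.496383; d = 1/u = 0.668278
p = (exp((r-q)*dt) - d) / (u - d) = 0.404813
Discount per step: exp(-r*dt) = 0.983144
Stock lattice S(k, i) with i counting down-moves:
  k=0: S(0,0) = 10.7800
  k=1: S(1,0) = 16.1310; S(1,1) = 7.2040
  k=2: S(2,0) = 24.1382; S(2,1) = 10.7800; S(2,2) = 4.8143
  k=3: S(3,0) = 36.1199; S(3,1) = 16.1310; S(3,2) = 7.2040; S(3,3) = 3.2173
Terminal payoffs V(N, i) = max(K - S_T, 0):
  V(3,0) = 0.000000; V(3,1) = 0.000000; V(3,2) = 4.665962; V(3,3) = 8.652708
Backward induction: V(k, i) = exp(-r*dt) * [p * V(k+1, i) + (1-p) * V(k+1, i+1)]; then take max(V_cont, immediate exercise) for American.
  V(2,0) = exp(-r*dt) * [p*0.000000 + (1-p)*0.000000] = 0.000000; exercise = 0.000000; V(2,0) = max -> 0.000000
  V(2,1) = exp(-r*dt) * [p*0.000000 + (1-p)*4.665962] = 2.730306; exercise = 1.090000; V(2,1) = max -> 2.730306
  V(2,2) = exp(-r*dt) * [p*4.665962 + (1-p)*8.652708] = 6.920171; exercise = 7.055699; V(2,2) = max -> 7.055699
  V(1,0) = exp(-r*dt) * [p*0.000000 + (1-p)*2.730306] = 1.597649; exercise = 0.000000; V(1,0) = max -> 1.597649
  V(1,1) = exp(-r*dt) * [p*2.730306 + (1-p)*7.055699] = 5.215304; exercise = 4.665962; V(1,1) = max -> 5.215304
  V(0,0) = exp(-r*dt) * [p*1.597649 + (1-p)*5.215304] = 3.687603; exercise = 1.090000; V(0,0) = max -> 3.687603

Answer: Price = V(0,0) = 3.6876


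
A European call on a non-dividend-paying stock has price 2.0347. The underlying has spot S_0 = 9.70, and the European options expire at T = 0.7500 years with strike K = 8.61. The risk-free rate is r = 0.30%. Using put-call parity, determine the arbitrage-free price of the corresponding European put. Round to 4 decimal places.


Answer: Put price = 0.9253

Derivation:
Put-call parity: C - P = S_0 * exp(-qT) - K * exp(-rT).
S_0 * exp(-qT) = 9.7000 * 1.00000000 = 9.70000000
K * exp(-rT) = 8.6100 * 0.99775253 = 8.59064928
P = C - S*exp(-qT) + K*exp(-rT)
P = 2.0347 - 9.70000000 + 8.59064928 = 0.9253


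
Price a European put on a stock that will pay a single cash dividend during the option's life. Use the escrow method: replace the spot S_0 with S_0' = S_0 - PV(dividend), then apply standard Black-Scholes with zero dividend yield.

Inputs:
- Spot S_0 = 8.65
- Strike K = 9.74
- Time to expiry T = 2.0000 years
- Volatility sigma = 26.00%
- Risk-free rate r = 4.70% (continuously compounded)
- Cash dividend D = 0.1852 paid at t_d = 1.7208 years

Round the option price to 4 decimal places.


Answer: Price = 1.4677

Derivation:
PV(D) = D * exp(-r * t_d) = 0.1852 * 0.92230657 = 0.17081118
S_0' = S_0 - PV(D) = 8.6500 - 0.17081118 = 8.47918882
d1 = (ln(S_0'/K) + (r + sigma^2/2)*T) / (sigma*sqrt(T)) = 0.06248015
d2 = d1 - sigma*sqrt(T) = -0.30521538
exp(-rT) = 0.91028276
N(-d1) = 0.47509024; N(-d2) = 0.61989894
P = K * exp(-rT) * N(-d2) - S_0' * N(-d1) = 9.7400 * 0.91028276 * 0.61989894 - 8.47918882 * 0.47509024 = 1.4677


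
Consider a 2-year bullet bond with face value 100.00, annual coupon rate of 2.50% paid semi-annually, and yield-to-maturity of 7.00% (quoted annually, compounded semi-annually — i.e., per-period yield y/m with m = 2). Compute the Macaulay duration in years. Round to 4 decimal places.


Coupon per period c = face * coupon_rate / m = 1.250000
Periods per year m = 2; per-period yield y/m = 0.035000
Number of cashflows N = 4
Cashflows (t years, CF_t, discount factor 1/(1+y/m)^(m*t), PV):
  t = 0.5000: CF_t = 1.250000, DF = 0.966184, PV = 1.207729
  t = 1.0000: CF_t = 1.250000, DF = 0.933511, PV = 1.166888
  t = 1.5000: CF_t = 1.250000, DF = 0.901943, PV = 1.127428
  t = 2.0000: CF_t = 101.250000, DF = 0.871442, PV = 88.233526
Price P = sum_t PV_t = 91.735572
Macaulay numerator sum_t t * PV_t:
  t * PV_t at t = 0.5000: 0.603865
  t * PV_t at t = 1.0000: 1.166888
  t * PV_t at t = 1.5000: 1.691143
  t * PV_t at t = 2.0000: 176.467051
Macaulay duration D = (sum_t t * PV_t) / P = 179.928947 / 91.735572 = 1.961387

Answer: Macaulay duration = 1.9614 years


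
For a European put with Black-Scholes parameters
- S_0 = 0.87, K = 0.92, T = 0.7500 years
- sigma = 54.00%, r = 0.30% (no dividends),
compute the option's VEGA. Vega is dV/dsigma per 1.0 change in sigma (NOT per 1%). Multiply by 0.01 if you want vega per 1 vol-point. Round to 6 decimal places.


Answer: Vega = 0.298454

Derivation:
d1 = 0.1191470087; d2 = -0.3485067094
phi(d1) = 0.3961206121; exp(-qT) = 1.0000000000; exp(-rT) = 0.9977525294
Vega = S * exp(-qT) * phi(d1) * sqrt(T) = 0.8700 * 1.0000000000 * 0.3961206121 * 0.8660254038 = 0.298454


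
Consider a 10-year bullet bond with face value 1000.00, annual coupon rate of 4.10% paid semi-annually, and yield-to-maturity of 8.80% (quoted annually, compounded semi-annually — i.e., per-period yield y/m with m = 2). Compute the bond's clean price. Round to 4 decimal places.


Answer: Price = 691.6474

Derivation:
Coupon per period c = face * coupon_rate / m = 20.500000
Periods per year m = 2; per-period yield y/m = 0.044000
Number of cashflows N = 20
Cashflows (t years, CF_t, discount factor 1/(1+y/m)^(m*t), PV):
  t = 0.5000: CF_t = 20.500000, DF = 0.957854, PV = 19.636015
  t = 1.0000: CF_t = 20.500000, DF = 0.917485, PV = 18.808444
  t = 1.5000: CF_t = 20.500000, DF = 0.878817, PV = 18.015751
  t = 2.0000: CF_t = 20.500000, DF = 0.841779, PV = 17.256466
  t = 2.5000: CF_t = 20.500000, DF = 0.806302, PV = 16.529182
  t = 3.0000: CF_t = 20.500000, DF = 0.772320, PV = 15.832550
  t = 3.5000: CF_t = 20.500000, DF = 0.739770, PV = 15.165278
  t = 4.0000: CF_t = 20.500000, DF = 0.708592, PV = 14.526128
  t = 4.5000: CF_t = 20.500000, DF = 0.678728, PV = 13.913916
  t = 5.0000: CF_t = 20.500000, DF = 0.650122, PV = 13.327506
  t = 5.5000: CF_t = 20.500000, DF = 0.622722, PV = 12.765810
  t = 6.0000: CF_t = 20.500000, DF = 0.596477, PV = 12.227787
  t = 6.5000: CF_t = 20.500000, DF = 0.571339, PV = 11.712440
  t = 7.0000: CF_t = 20.500000, DF = 0.547259, PV = 11.218812
  t = 7.5000: CF_t = 20.500000, DF = 0.524195, PV = 10.745989
  t = 8.0000: CF_t = 20.500000, DF = 0.502102, PV = 10.293093
  t = 8.5000: CF_t = 20.500000, DF = 0.480941, PV = 9.859284
  t = 9.0000: CF_t = 20.500000, DF = 0.460671, PV = 9.443759
  t = 9.5000: CF_t = 20.500000, DF = 0.441256, PV = 9.045746
  t = 10.0000: CF_t = 1020.500000, DF = 0.422659, PV = 431.323416
Price P = sum_t PV_t = 691.647371
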